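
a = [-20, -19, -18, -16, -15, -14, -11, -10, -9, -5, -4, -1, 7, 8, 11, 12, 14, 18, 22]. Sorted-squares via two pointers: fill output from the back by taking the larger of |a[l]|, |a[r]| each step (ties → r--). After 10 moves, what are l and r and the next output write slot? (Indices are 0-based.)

l=6, r=14, next write slot=8

[0,18] |-20|<=|22| out[18]=484 → r--
[0,17] |-20|>|18| out[17]=400 → l++
[1,17] |-19|>|18| out[16]=361 → l++
[2,17] |-18|<=|18| out[15]=324 → r--
[2,16] |-18|>|14| out[14]=324 → l++
[3,16] |-16|>|14| out[13]=256 → l++
[4,16] |-15|>|14| out[12]=225 → l++
[5,16] |-14|<=|14| out[11]=196 → r--
[5,15] |-14|>|12| out[10]=196 → l++
[6,15] |-11|<=|12| out[9]=144 → r--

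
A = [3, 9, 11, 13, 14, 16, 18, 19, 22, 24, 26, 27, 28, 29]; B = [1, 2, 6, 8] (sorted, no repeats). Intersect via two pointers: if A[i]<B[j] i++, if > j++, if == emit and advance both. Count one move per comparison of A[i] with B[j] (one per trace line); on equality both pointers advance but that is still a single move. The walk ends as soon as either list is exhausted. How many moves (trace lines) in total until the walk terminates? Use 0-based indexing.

i=0 j=0: 3>1, j++
i=0 j=1: 3>2, j++
i=0 j=2: 3<6, i++
i=1 j=2: 9>6, j++
i=1 j=3: 9>8, j++

5 moves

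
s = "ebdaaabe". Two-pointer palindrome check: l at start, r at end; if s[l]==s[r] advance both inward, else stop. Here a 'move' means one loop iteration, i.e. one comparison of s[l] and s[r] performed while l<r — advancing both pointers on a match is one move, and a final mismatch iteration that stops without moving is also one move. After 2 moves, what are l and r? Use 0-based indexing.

[0,7] 'e'=='e' → l++,r--
[1,6] 'b'=='b' → l++,r--

l=2, r=5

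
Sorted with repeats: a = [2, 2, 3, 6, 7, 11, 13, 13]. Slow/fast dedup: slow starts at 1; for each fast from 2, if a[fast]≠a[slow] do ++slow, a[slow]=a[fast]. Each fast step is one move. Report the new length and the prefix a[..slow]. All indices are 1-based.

length 6; prefix = [2, 3, 6, 7, 11, 13]

(s=1,f=2) a[fast]=2=a[slow] dup → fast++
(s=1,f=3) a[fast]=3≠a[slow]=2 write a[2]=3 → slow++,fast++
(s=2,f=4) a[fast]=6≠a[slow]=3 write a[3]=6 → slow++,fast++
(s=3,f=5) a[fast]=7≠a[slow]=6 write a[4]=7 → slow++,fast++
(s=4,f=6) a[fast]=11≠a[slow]=7 write a[5]=11 → slow++,fast++
(s=5,f=7) a[fast]=13≠a[slow]=11 write a[6]=13 → slow++,fast++
(s=6,f=8) a[fast]=13=a[slow] dup → fast++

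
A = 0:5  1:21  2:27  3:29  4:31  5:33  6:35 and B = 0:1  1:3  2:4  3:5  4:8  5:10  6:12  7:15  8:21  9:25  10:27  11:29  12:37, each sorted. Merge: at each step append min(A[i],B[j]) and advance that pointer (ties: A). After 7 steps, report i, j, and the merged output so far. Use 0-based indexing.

i=1, j=6, merged so far=[1, 3, 4, 5, 5, 8, 10]

i=0 j=0: A[i]=5>B[j]=1 take 1, j++
i=0 j=1: A[i]=5>B[j]=3 take 3, j++
i=0 j=2: A[i]=5>B[j]=4 take 4, j++
i=0 j=3: A[i]=5<=B[j]=5 take 5, i++
i=1 j=3: A[i]=21>B[j]=5 take 5, j++
i=1 j=4: A[i]=21>B[j]=8 take 8, j++
i=1 j=5: A[i]=21>B[j]=10 take 10, j++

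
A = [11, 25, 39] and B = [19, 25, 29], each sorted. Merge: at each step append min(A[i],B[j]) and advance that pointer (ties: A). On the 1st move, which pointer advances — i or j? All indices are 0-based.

[i=0,j=0] A[i]=11<=B[j]=19 take 11 → i++

i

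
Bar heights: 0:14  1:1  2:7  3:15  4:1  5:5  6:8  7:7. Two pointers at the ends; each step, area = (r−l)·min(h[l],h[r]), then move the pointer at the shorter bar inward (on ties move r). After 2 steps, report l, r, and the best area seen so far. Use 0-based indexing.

l=0, r=5, best area=49

l=0 r=7: min(14,7)*7=49 best=49 *, r--
l=0 r=6: min(14,8)*6=48 best=49, r--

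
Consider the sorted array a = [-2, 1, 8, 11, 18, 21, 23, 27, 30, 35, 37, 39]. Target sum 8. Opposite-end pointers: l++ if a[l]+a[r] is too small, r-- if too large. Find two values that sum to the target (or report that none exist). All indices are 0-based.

no pair

l=0 r=11: -2+39=37 >8, r--
l=0 r=10: -2+37=35 >8, r--
l=0 r=9: -2+35=33 >8, r--
l=0 r=8: -2+30=28 >8, r--
l=0 r=7: -2+27=25 >8, r--
l=0 r=6: -2+23=21 >8, r--
l=0 r=5: -2+21=19 >8, r--
l=0 r=4: -2+18=16 >8, r--
l=0 r=3: -2+11=9 >8, r--
l=0 r=2: -2+8=6 <8, l++
l=1 r=2: 1+8=9 >8, r--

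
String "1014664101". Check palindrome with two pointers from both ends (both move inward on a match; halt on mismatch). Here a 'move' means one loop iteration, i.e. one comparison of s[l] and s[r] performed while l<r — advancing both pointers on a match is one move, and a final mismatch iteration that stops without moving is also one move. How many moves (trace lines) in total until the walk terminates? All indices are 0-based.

l=0 r=9: '1'=='1', l++,r--
l=1 r=8: '0'=='0', l++,r--
l=2 r=7: '1'=='1', l++,r--
l=3 r=6: '4'=='4', l++,r--
l=4 r=5: '6'=='6', l++,r--

5 moves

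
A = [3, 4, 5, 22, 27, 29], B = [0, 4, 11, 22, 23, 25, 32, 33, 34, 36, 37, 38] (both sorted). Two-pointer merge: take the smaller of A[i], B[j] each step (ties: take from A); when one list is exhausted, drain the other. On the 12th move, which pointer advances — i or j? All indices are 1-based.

i

[i=1,j=1] A[i]=3>B[j]=0 take 0 → j++
[i=1,j=2] A[i]=3<=B[j]=4 take 3 → i++
[i=2,j=2] A[i]=4<=B[j]=4 take 4 → i++
[i=3,j=2] A[i]=5>B[j]=4 take 4 → j++
[i=3,j=3] A[i]=5<=B[j]=11 take 5 → i++
[i=4,j=3] A[i]=22>B[j]=11 take 11 → j++
[i=4,j=4] A[i]=22<=B[j]=22 take 22 → i++
[i=5,j=4] A[i]=27>B[j]=22 take 22 → j++
[i=5,j=5] A[i]=27>B[j]=23 take 23 → j++
[i=5,j=6] A[i]=27>B[j]=25 take 25 → j++
[i=5,j=7] A[i]=27<=B[j]=32 take 27 → i++
[i=6,j=7] A[i]=29<=B[j]=32 take 29 → i++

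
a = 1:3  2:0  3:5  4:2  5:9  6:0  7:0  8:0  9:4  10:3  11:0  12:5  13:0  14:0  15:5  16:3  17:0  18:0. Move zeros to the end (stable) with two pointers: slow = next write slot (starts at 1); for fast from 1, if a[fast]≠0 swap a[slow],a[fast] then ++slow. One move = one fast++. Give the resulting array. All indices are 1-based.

[3, 5, 2, 9, 4, 3, 5, 5, 3, 0, 0, 0, 0, 0, 0, 0, 0, 0]

(s=1,f=1) a[fast]=3≠0 swap→a[1]=3 → slow++,fast++
(s=2,f=2) a[fast]=0 → fast++
(s=2,f=3) a[fast]=5≠0 swap→a[2]=5 → slow++,fast++
(s=3,f=4) a[fast]=2≠0 swap→a[3]=2 → slow++,fast++
(s=4,f=5) a[fast]=9≠0 swap→a[4]=9 → slow++,fast++
(s=5,f=6) a[fast]=0 → fast++
(s=5,f=7) a[fast]=0 → fast++
(s=5,f=8) a[fast]=0 → fast++
(s=5,f=9) a[fast]=4≠0 swap→a[5]=4 → slow++,fast++
(s=6,f=10) a[fast]=3≠0 swap→a[6]=3 → slow++,fast++
(s=7,f=11) a[fast]=0 → fast++
(s=7,f=12) a[fast]=5≠0 swap→a[7]=5 → slow++,fast++
(s=8,f=13) a[fast]=0 → fast++
(s=8,f=14) a[fast]=0 → fast++
(s=8,f=15) a[fast]=5≠0 swap→a[8]=5 → slow++,fast++
(s=9,f=16) a[fast]=3≠0 swap→a[9]=3 → slow++,fast++
(s=10,f=17) a[fast]=0 → fast++
(s=10,f=18) a[fast]=0 → fast++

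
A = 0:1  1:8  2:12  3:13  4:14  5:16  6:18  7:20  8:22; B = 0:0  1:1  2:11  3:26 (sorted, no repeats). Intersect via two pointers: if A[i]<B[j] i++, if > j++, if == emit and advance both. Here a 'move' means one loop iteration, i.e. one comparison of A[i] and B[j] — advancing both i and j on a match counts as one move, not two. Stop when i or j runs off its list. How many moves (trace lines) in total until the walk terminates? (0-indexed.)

11 moves

[i=0,j=0] 1>0 → j++
[i=0,j=1] 1==1 emit → i++,j++
[i=1,j=2] 8<11 → i++
[i=2,j=2] 12>11 → j++
[i=2,j=3] 12<26 → i++
[i=3,j=3] 13<26 → i++
[i=4,j=3] 14<26 → i++
[i=5,j=3] 16<26 → i++
[i=6,j=3] 18<26 → i++
[i=7,j=3] 20<26 → i++
[i=8,j=3] 22<26 → i++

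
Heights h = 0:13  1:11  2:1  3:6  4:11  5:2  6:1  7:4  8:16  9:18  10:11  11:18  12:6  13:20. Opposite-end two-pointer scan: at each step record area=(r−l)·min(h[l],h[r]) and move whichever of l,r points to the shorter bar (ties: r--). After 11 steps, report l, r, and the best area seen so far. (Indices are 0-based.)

l=11, r=13, best area=169

l=0 r=13: min(13,20)*13=169 best=169 *, l++
l=1 r=13: min(11,20)*12=132 best=169, l++
l=2 r=13: min(1,20)*11=11 best=169, l++
l=3 r=13: min(6,20)*10=60 best=169, l++
l=4 r=13: min(11,20)*9=99 best=169, l++
l=5 r=13: min(2,20)*8=16 best=169, l++
l=6 r=13: min(1,20)*7=7 best=169, l++
l=7 r=13: min(4,20)*6=24 best=169, l++
l=8 r=13: min(16,20)*5=80 best=169, l++
l=9 r=13: min(18,20)*4=72 best=169, l++
l=10 r=13: min(11,20)*3=33 best=169, l++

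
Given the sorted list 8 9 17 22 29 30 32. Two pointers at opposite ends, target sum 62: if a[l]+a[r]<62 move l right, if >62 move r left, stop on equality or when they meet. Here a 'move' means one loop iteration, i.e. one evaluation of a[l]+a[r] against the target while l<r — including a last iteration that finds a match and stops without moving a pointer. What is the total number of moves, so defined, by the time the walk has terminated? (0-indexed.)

6 moves

l=0 r=6: 8+32=40 <62, l++
l=1 r=6: 9+32=41 <62, l++
l=2 r=6: 17+32=49 <62, l++
l=3 r=6: 22+32=54 <62, l++
l=4 r=6: 29+32=61 <62, l++
l=5 r=6: 30+32=62, found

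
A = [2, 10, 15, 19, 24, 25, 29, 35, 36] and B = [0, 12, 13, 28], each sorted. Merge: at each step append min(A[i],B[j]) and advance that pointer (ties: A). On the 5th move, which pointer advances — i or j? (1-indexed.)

[i=1,j=1] A[i]=2>B[j]=0 take 0 → j++
[i=1,j=2] A[i]=2<=B[j]=12 take 2 → i++
[i=2,j=2] A[i]=10<=B[j]=12 take 10 → i++
[i=3,j=2] A[i]=15>B[j]=12 take 12 → j++
[i=3,j=3] A[i]=15>B[j]=13 take 13 → j++

j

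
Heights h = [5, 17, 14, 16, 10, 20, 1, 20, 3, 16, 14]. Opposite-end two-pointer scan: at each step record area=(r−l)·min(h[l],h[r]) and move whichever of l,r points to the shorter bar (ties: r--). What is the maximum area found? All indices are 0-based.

max area = 128

l=0 r=10: min(5,14)*10=50 best=50 *, l++
l=1 r=10: min(17,14)*9=126 best=126 *, r--
l=1 r=9: min(17,16)*8=128 best=128 *, r--
l=1 r=8: min(17,3)*7=21 best=128, r--
l=1 r=7: min(17,20)*6=102 best=128, l++
l=2 r=7: min(14,20)*5=70 best=128, l++
l=3 r=7: min(16,20)*4=64 best=128, l++
l=4 r=7: min(10,20)*3=30 best=128, l++
l=5 r=7: min(20,20)*2=40 best=128, r--
l=5 r=6: min(20,1)*1=1 best=128, r--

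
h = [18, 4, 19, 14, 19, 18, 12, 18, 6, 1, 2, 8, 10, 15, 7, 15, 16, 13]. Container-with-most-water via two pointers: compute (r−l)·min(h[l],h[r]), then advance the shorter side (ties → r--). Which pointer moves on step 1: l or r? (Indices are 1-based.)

[1,18] min(18,13)*17=221 best=221 * → r--

r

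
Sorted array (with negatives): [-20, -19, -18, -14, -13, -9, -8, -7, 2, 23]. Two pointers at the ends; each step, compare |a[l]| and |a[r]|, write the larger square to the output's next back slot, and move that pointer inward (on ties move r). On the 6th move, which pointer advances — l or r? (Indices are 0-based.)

[0,9] |-20|<=|23| out[9]=529 → r--
[0,8] |-20|>|2| out[8]=400 → l++
[1,8] |-19|>|2| out[7]=361 → l++
[2,8] |-18|>|2| out[6]=324 → l++
[3,8] |-14|>|2| out[5]=196 → l++
[4,8] |-13|>|2| out[4]=169 → l++

l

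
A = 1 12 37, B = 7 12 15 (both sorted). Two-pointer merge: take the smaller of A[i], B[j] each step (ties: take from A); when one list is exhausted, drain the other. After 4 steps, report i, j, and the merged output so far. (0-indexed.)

i=0 j=0: A[i]=1<=B[j]=7 take 1, i++
i=1 j=0: A[i]=12>B[j]=7 take 7, j++
i=1 j=1: A[i]=12<=B[j]=12 take 12, i++
i=2 j=1: A[i]=37>B[j]=12 take 12, j++

i=2, j=2, merged so far=[1, 7, 12, 12]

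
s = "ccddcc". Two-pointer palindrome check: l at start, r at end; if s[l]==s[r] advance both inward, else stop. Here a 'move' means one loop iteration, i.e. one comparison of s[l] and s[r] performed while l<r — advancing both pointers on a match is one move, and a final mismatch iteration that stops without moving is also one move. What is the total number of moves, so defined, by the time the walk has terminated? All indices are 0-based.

3 moves

l=0 r=5: 'c'=='c', l++,r--
l=1 r=4: 'c'=='c', l++,r--
l=2 r=3: 'd'=='d', l++,r--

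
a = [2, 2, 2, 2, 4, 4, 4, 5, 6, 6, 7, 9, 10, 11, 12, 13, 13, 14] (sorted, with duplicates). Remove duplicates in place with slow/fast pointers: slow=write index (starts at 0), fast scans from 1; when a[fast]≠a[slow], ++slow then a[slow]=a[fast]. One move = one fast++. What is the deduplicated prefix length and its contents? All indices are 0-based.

length 11; prefix = [2, 4, 5, 6, 7, 9, 10, 11, 12, 13, 14]

(s=0,f=1) a[fast]=2=a[slow] dup → fast++
(s=0,f=2) a[fast]=2=a[slow] dup → fast++
(s=0,f=3) a[fast]=2=a[slow] dup → fast++
(s=0,f=4) a[fast]=4≠a[slow]=2 write a[1]=4 → slow++,fast++
(s=1,f=5) a[fast]=4=a[slow] dup → fast++
(s=1,f=6) a[fast]=4=a[slow] dup → fast++
(s=1,f=7) a[fast]=5≠a[slow]=4 write a[2]=5 → slow++,fast++
(s=2,f=8) a[fast]=6≠a[slow]=5 write a[3]=6 → slow++,fast++
(s=3,f=9) a[fast]=6=a[slow] dup → fast++
(s=3,f=10) a[fast]=7≠a[slow]=6 write a[4]=7 → slow++,fast++
(s=4,f=11) a[fast]=9≠a[slow]=7 write a[5]=9 → slow++,fast++
(s=5,f=12) a[fast]=10≠a[slow]=9 write a[6]=10 → slow++,fast++
(s=6,f=13) a[fast]=11≠a[slow]=10 write a[7]=11 → slow++,fast++
(s=7,f=14) a[fast]=12≠a[slow]=11 write a[8]=12 → slow++,fast++
(s=8,f=15) a[fast]=13≠a[slow]=12 write a[9]=13 → slow++,fast++
(s=9,f=16) a[fast]=13=a[slow] dup → fast++
(s=9,f=17) a[fast]=14≠a[slow]=13 write a[10]=14 → slow++,fast++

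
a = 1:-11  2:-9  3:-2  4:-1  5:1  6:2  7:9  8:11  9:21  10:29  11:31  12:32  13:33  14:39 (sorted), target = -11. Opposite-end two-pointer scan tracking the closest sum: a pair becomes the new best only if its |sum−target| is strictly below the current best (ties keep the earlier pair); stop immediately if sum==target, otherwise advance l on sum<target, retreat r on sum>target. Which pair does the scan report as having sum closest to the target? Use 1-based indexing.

[1,14] -11+39=28 d=39 * → r--
[1,13] -11+33=22 d=33 * → r--
[1,12] -11+32=21 d=32 * → r--
[1,11] -11+31=20 d=31 * → r--
[1,10] -11+29=18 d=29 * → r--
[1,9] -11+21=10 d=21 * → r--
[1,8] -11+11=0 d=11 * → r--
[1,7] -11+9=-2 d=9 * → r--
[1,6] -11+2=-9 d=2 * → r--
[1,5] -11+1=-10 d=1 * → r--
[1,4] -11+-1=-12 d=1 → l++
[2,4] -9+-1=-10 d=1 → r--
[2,3] -9+-2=-11 d=0 * → stop

pair (-9, -2) with sum -11 (|Δ|=0)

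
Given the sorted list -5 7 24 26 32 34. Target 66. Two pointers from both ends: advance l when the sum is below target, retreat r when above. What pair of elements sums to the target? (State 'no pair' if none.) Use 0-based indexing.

(32, 34)

[0,5] -5+34=29 <66 → l++
[1,5] 7+34=41 <66 → l++
[2,5] 24+34=58 <66 → l++
[3,5] 26+34=60 <66 → l++
[4,5] 32+34=66 → found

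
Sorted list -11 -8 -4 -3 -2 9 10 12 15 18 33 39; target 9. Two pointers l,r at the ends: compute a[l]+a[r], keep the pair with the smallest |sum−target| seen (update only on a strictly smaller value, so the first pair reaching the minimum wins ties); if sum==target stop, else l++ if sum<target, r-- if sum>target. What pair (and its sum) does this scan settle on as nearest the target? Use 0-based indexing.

pair (-3, 12) with sum 9 (|Δ|=0)

l=0 r=11: -11+39=28 d=19 *, r--
l=0 r=10: -11+33=22 d=13 *, r--
l=0 r=9: -11+18=7 d=2 *, l++
l=1 r=9: -8+18=10 d=1 *, r--
l=1 r=8: -8+15=7 d=2, l++
l=2 r=8: -4+15=11 d=2, r--
l=2 r=7: -4+12=8 d=1, l++
l=3 r=7: -3+12=9 d=0 *, stop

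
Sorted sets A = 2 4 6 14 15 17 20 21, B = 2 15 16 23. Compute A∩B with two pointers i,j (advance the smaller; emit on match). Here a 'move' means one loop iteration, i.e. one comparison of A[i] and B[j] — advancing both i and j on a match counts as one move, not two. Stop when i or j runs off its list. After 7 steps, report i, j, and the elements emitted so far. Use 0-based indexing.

[i=0,j=0] 2==2 emit → i++,j++
[i=1,j=1] 4<15 → i++
[i=2,j=1] 6<15 → i++
[i=3,j=1] 14<15 → i++
[i=4,j=1] 15==15 emit → i++,j++
[i=5,j=2] 17>16 → j++
[i=5,j=3] 17<23 → i++

i=6, j=3, emitted=[2, 15]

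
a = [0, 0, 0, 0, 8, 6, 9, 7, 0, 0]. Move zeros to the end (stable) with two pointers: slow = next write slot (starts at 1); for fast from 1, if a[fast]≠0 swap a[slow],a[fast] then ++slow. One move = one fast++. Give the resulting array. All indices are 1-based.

slow=1 fast=1: a[fast]=0, fast++
slow=1 fast=2: a[fast]=0, fast++
slow=1 fast=3: a[fast]=0, fast++
slow=1 fast=4: a[fast]=0, fast++
slow=1 fast=5: a[fast]=8≠0 swap→a[1]=8, slow++,fast++
slow=2 fast=6: a[fast]=6≠0 swap→a[2]=6, slow++,fast++
slow=3 fast=7: a[fast]=9≠0 swap→a[3]=9, slow++,fast++
slow=4 fast=8: a[fast]=7≠0 swap→a[4]=7, slow++,fast++
slow=5 fast=9: a[fast]=0, fast++
slow=5 fast=10: a[fast]=0, fast++

[8, 6, 9, 7, 0, 0, 0, 0, 0, 0]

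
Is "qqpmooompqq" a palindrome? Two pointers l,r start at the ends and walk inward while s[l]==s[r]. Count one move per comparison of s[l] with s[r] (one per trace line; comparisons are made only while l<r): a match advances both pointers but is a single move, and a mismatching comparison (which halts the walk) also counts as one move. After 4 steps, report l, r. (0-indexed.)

l=4, r=6

[0,10] 'q'=='q' → l++,r--
[1,9] 'q'=='q' → l++,r--
[2,8] 'p'=='p' → l++,r--
[3,7] 'm'=='m' → l++,r--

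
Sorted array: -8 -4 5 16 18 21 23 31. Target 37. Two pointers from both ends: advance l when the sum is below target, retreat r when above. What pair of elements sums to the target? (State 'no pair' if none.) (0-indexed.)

(16, 21)

[0,7] -8+31=23 <37 → l++
[1,7] -4+31=27 <37 → l++
[2,7] 5+31=36 <37 → l++
[3,7] 16+31=47 >37 → r--
[3,6] 16+23=39 >37 → r--
[3,5] 16+21=37 → found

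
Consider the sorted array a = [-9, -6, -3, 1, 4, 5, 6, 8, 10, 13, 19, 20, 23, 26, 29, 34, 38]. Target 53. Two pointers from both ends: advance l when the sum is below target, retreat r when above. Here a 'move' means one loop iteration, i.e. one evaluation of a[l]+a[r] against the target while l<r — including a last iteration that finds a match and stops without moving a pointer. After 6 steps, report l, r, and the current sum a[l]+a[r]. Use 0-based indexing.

l=0 r=16: -9+38=29 <53, l++
l=1 r=16: -6+38=32 <53, l++
l=2 r=16: -3+38=35 <53, l++
l=3 r=16: 1+38=39 <53, l++
l=4 r=16: 4+38=42 <53, l++
l=5 r=16: 5+38=43 <53, l++

l=6, r=16, sum=44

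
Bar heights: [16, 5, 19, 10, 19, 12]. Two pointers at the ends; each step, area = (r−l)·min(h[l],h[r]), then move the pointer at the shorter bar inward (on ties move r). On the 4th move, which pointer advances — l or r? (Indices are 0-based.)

r

l=0 r=5: min(16,12)*5=60 best=60 *, r--
l=0 r=4: min(16,19)*4=64 best=64 *, l++
l=1 r=4: min(5,19)*3=15 best=64, l++
l=2 r=4: min(19,19)*2=38 best=64, r--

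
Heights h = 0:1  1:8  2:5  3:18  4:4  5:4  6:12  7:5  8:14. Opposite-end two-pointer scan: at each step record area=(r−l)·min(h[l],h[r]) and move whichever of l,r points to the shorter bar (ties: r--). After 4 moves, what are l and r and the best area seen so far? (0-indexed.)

l=3, r=7, best area=70

[0,8] min(1,14)*8=8 best=8 * → l++
[1,8] min(8,14)*7=56 best=56 * → l++
[2,8] min(5,14)*6=30 best=56 → l++
[3,8] min(18,14)*5=70 best=70 * → r--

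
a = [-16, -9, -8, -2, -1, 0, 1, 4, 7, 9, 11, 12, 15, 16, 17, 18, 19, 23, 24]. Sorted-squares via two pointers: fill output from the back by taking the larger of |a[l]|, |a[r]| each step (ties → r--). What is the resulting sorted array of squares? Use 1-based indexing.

[1,19] |-16|<=|24| out[19]=576 → r--
[1,18] |-16|<=|23| out[18]=529 → r--
[1,17] |-16|<=|19| out[17]=361 → r--
[1,16] |-16|<=|18| out[16]=324 → r--
[1,15] |-16|<=|17| out[15]=289 → r--
[1,14] |-16|<=|16| out[14]=256 → r--
[1,13] |-16|>|15| out[13]=256 → l++
[2,13] |-9|<=|15| out[12]=225 → r--
[2,12] |-9|<=|12| out[11]=144 → r--
[2,11] |-9|<=|11| out[10]=121 → r--
[2,10] |-9|<=|9| out[9]=81 → r--
[2,9] |-9|>|7| out[8]=81 → l++
[3,9] |-8|>|7| out[7]=64 → l++
[4,9] |-2|<=|7| out[6]=49 → r--
[4,8] |-2|<=|4| out[5]=16 → r--
[4,7] |-2|>|1| out[4]=4 → l++
[5,7] |-1|<=|1| out[3]=1 → r--
[5,6] |-1|>|0| out[2]=1 → l++
[6,6] |0|<=|0| out[1]=0 → r--

[0, 1, 1, 4, 16, 49, 64, 81, 81, 121, 144, 225, 256, 256, 289, 324, 361, 529, 576]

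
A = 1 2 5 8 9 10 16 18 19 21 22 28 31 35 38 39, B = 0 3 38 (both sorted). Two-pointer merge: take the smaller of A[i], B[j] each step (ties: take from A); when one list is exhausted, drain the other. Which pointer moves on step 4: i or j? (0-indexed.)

j

i=0 j=0: A[i]=1>B[j]=0 take 0, j++
i=0 j=1: A[i]=1<=B[j]=3 take 1, i++
i=1 j=1: A[i]=2<=B[j]=3 take 2, i++
i=2 j=1: A[i]=5>B[j]=3 take 3, j++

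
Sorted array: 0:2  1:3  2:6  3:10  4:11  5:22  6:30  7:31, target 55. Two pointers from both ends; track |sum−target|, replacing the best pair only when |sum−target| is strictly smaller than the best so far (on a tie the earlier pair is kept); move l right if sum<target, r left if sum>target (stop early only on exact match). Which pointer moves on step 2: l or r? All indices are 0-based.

l=0 r=7: 2+31=33 d=22 *, l++
l=1 r=7: 3+31=34 d=21 *, l++

l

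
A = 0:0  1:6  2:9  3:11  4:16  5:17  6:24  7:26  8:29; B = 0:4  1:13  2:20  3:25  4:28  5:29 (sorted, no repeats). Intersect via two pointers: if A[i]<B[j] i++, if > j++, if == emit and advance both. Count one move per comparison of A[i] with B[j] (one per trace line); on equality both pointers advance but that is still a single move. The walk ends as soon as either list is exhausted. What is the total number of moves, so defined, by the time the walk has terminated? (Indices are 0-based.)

[i=0,j=0] 0<4 → i++
[i=1,j=0] 6>4 → j++
[i=1,j=1] 6<13 → i++
[i=2,j=1] 9<13 → i++
[i=3,j=1] 11<13 → i++
[i=4,j=1] 16>13 → j++
[i=4,j=2] 16<20 → i++
[i=5,j=2] 17<20 → i++
[i=6,j=2] 24>20 → j++
[i=6,j=3] 24<25 → i++
[i=7,j=3] 26>25 → j++
[i=7,j=4] 26<28 → i++
[i=8,j=4] 29>28 → j++
[i=8,j=5] 29==29 emit → i++,j++

14 moves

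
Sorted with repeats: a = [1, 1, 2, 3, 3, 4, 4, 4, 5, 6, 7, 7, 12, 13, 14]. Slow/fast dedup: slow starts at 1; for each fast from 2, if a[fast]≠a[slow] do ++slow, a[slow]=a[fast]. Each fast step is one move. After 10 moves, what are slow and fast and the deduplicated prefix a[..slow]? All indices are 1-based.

slow=7, fast=12, prefix=[1, 2, 3, 4, 5, 6, 7]

(s=1,f=2) a[fast]=1=a[slow] dup → fast++
(s=1,f=3) a[fast]=2≠a[slow]=1 write a[2]=2 → slow++,fast++
(s=2,f=4) a[fast]=3≠a[slow]=2 write a[3]=3 → slow++,fast++
(s=3,f=5) a[fast]=3=a[slow] dup → fast++
(s=3,f=6) a[fast]=4≠a[slow]=3 write a[4]=4 → slow++,fast++
(s=4,f=7) a[fast]=4=a[slow] dup → fast++
(s=4,f=8) a[fast]=4=a[slow] dup → fast++
(s=4,f=9) a[fast]=5≠a[slow]=4 write a[5]=5 → slow++,fast++
(s=5,f=10) a[fast]=6≠a[slow]=5 write a[6]=6 → slow++,fast++
(s=6,f=11) a[fast]=7≠a[slow]=6 write a[7]=7 → slow++,fast++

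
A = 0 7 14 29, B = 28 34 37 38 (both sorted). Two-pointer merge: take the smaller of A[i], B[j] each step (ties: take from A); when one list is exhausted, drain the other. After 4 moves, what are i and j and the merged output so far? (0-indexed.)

i=3, j=1, merged so far=[0, 7, 14, 28]

i=0 j=0: A[i]=0<=B[j]=28 take 0, i++
i=1 j=0: A[i]=7<=B[j]=28 take 7, i++
i=2 j=0: A[i]=14<=B[j]=28 take 14, i++
i=3 j=0: A[i]=29>B[j]=28 take 28, j++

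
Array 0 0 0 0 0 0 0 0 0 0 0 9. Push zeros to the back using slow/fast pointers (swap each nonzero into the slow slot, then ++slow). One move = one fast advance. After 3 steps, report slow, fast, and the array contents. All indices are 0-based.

slow=0 fast=0: a[fast]=0, fast++
slow=0 fast=1: a[fast]=0, fast++
slow=0 fast=2: a[fast]=0, fast++

slow=0, fast=3, a=[0, 0, 0, 0, 0, 0, 0, 0, 0, 0, 0, 9]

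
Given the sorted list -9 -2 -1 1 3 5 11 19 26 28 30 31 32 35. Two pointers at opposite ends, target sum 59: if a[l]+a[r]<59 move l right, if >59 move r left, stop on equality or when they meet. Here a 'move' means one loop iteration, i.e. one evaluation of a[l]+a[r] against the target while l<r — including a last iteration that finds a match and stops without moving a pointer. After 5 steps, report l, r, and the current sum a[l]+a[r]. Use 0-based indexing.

[0,13] -9+35=26 <59 → l++
[1,13] -2+35=33 <59 → l++
[2,13] -1+35=34 <59 → l++
[3,13] 1+35=36 <59 → l++
[4,13] 3+35=38 <59 → l++

l=5, r=13, sum=40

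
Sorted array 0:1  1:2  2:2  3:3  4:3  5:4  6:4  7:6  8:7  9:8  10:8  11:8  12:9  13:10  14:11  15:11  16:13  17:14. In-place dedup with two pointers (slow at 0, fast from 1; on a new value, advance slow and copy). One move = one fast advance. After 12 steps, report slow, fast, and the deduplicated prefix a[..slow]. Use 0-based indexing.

slow=7, fast=13, prefix=[1, 2, 3, 4, 6, 7, 8, 9]

slow=0 fast=1: a[fast]=2≠a[slow]=1 write a[1]=2, slow++,fast++
slow=1 fast=2: a[fast]=2=a[slow] dup, fast++
slow=1 fast=3: a[fast]=3≠a[slow]=2 write a[2]=3, slow++,fast++
slow=2 fast=4: a[fast]=3=a[slow] dup, fast++
slow=2 fast=5: a[fast]=4≠a[slow]=3 write a[3]=4, slow++,fast++
slow=3 fast=6: a[fast]=4=a[slow] dup, fast++
slow=3 fast=7: a[fast]=6≠a[slow]=4 write a[4]=6, slow++,fast++
slow=4 fast=8: a[fast]=7≠a[slow]=6 write a[5]=7, slow++,fast++
slow=5 fast=9: a[fast]=8≠a[slow]=7 write a[6]=8, slow++,fast++
slow=6 fast=10: a[fast]=8=a[slow] dup, fast++
slow=6 fast=11: a[fast]=8=a[slow] dup, fast++
slow=6 fast=12: a[fast]=9≠a[slow]=8 write a[7]=9, slow++,fast++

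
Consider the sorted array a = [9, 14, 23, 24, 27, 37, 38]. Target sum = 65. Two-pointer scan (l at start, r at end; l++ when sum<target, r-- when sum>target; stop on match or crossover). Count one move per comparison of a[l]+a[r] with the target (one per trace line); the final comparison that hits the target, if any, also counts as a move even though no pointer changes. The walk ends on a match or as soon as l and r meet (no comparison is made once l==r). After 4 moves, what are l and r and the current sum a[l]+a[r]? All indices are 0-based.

l=4, r=6, sum=65

l=0 r=6: 9+38=47 <65, l++
l=1 r=6: 14+38=52 <65, l++
l=2 r=6: 23+38=61 <65, l++
l=3 r=6: 24+38=62 <65, l++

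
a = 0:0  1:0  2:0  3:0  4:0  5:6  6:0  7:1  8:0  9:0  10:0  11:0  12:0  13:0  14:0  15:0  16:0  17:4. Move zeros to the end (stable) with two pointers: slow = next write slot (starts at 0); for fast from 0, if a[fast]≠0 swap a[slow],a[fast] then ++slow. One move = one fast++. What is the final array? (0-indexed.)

[6, 1, 4, 0, 0, 0, 0, 0, 0, 0, 0, 0, 0, 0, 0, 0, 0, 0]

slow=0 fast=0: a[fast]=0, fast++
slow=0 fast=1: a[fast]=0, fast++
slow=0 fast=2: a[fast]=0, fast++
slow=0 fast=3: a[fast]=0, fast++
slow=0 fast=4: a[fast]=0, fast++
slow=0 fast=5: a[fast]=6≠0 swap→a[0]=6, slow++,fast++
slow=1 fast=6: a[fast]=0, fast++
slow=1 fast=7: a[fast]=1≠0 swap→a[1]=1, slow++,fast++
slow=2 fast=8: a[fast]=0, fast++
slow=2 fast=9: a[fast]=0, fast++
slow=2 fast=10: a[fast]=0, fast++
slow=2 fast=11: a[fast]=0, fast++
slow=2 fast=12: a[fast]=0, fast++
slow=2 fast=13: a[fast]=0, fast++
slow=2 fast=14: a[fast]=0, fast++
slow=2 fast=15: a[fast]=0, fast++
slow=2 fast=16: a[fast]=0, fast++
slow=2 fast=17: a[fast]=4≠0 swap→a[2]=4, slow++,fast++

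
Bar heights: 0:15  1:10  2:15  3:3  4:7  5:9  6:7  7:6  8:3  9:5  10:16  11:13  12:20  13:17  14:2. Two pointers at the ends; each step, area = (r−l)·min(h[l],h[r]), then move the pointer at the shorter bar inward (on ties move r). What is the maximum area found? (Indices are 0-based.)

[0,14] min(15,2)*14=28 best=28 * → r--
[0,13] min(15,17)*13=195 best=195 * → l++
[1,13] min(10,17)*12=120 best=195 → l++
[2,13] min(15,17)*11=165 best=195 → l++
[3,13] min(3,17)*10=30 best=195 → l++
[4,13] min(7,17)*9=63 best=195 → l++
[5,13] min(9,17)*8=72 best=195 → l++
[6,13] min(7,17)*7=49 best=195 → l++
[7,13] min(6,17)*6=36 best=195 → l++
[8,13] min(3,17)*5=15 best=195 → l++
[9,13] min(5,17)*4=20 best=195 → l++
[10,13] min(16,17)*3=48 best=195 → l++
[11,13] min(13,17)*2=26 best=195 → l++
[12,13] min(20,17)*1=17 best=195 → r--

max area = 195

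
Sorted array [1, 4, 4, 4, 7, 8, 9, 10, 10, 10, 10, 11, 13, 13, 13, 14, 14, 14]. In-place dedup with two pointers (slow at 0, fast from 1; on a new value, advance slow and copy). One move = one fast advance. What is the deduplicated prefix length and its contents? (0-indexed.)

slow=0 fast=1: a[fast]=4≠a[slow]=1 write a[1]=4, slow++,fast++
slow=1 fast=2: a[fast]=4=a[slow] dup, fast++
slow=1 fast=3: a[fast]=4=a[slow] dup, fast++
slow=1 fast=4: a[fast]=7≠a[slow]=4 write a[2]=7, slow++,fast++
slow=2 fast=5: a[fast]=8≠a[slow]=7 write a[3]=8, slow++,fast++
slow=3 fast=6: a[fast]=9≠a[slow]=8 write a[4]=9, slow++,fast++
slow=4 fast=7: a[fast]=10≠a[slow]=9 write a[5]=10, slow++,fast++
slow=5 fast=8: a[fast]=10=a[slow] dup, fast++
slow=5 fast=9: a[fast]=10=a[slow] dup, fast++
slow=5 fast=10: a[fast]=10=a[slow] dup, fast++
slow=5 fast=11: a[fast]=11≠a[slow]=10 write a[6]=11, slow++,fast++
slow=6 fast=12: a[fast]=13≠a[slow]=11 write a[7]=13, slow++,fast++
slow=7 fast=13: a[fast]=13=a[slow] dup, fast++
slow=7 fast=14: a[fast]=13=a[slow] dup, fast++
slow=7 fast=15: a[fast]=14≠a[slow]=13 write a[8]=14, slow++,fast++
slow=8 fast=16: a[fast]=14=a[slow] dup, fast++
slow=8 fast=17: a[fast]=14=a[slow] dup, fast++

length 9; prefix = [1, 4, 7, 8, 9, 10, 11, 13, 14]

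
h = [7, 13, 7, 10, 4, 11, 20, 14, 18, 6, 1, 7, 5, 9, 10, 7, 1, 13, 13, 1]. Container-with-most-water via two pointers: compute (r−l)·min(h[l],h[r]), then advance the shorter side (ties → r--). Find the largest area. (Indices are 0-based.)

l=0 r=19: min(7,1)*19=19 best=19 *, r--
l=0 r=18: min(7,13)*18=126 best=126 *, l++
l=1 r=18: min(13,13)*17=221 best=221 *, r--
l=1 r=17: min(13,13)*16=208 best=221, r--
l=1 r=16: min(13,1)*15=15 best=221, r--
l=1 r=15: min(13,7)*14=98 best=221, r--
l=1 r=14: min(13,10)*13=130 best=221, r--
l=1 r=13: min(13,9)*12=108 best=221, r--
l=1 r=12: min(13,5)*11=55 best=221, r--
l=1 r=11: min(13,7)*10=70 best=221, r--
l=1 r=10: min(13,1)*9=9 best=221, r--
l=1 r=9: min(13,6)*8=48 best=221, r--
l=1 r=8: min(13,18)*7=91 best=221, l++
l=2 r=8: min(7,18)*6=42 best=221, l++
l=3 r=8: min(10,18)*5=50 best=221, l++
l=4 r=8: min(4,18)*4=16 best=221, l++
l=5 r=8: min(11,18)*3=33 best=221, l++
l=6 r=8: min(20,18)*2=36 best=221, r--
l=6 r=7: min(20,14)*1=14 best=221, r--

max area = 221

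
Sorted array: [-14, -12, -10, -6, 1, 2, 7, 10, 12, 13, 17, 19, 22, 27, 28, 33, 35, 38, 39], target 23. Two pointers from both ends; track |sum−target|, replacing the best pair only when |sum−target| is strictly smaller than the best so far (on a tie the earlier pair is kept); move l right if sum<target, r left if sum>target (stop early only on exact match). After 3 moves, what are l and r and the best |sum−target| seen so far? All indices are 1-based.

l=1 r=19: -14+39=25 d=2 *, r--
l=1 r=18: -14+38=24 d=1 *, r--
l=1 r=17: -14+35=21 d=2, l++

l=2, r=17, best |Δ|=1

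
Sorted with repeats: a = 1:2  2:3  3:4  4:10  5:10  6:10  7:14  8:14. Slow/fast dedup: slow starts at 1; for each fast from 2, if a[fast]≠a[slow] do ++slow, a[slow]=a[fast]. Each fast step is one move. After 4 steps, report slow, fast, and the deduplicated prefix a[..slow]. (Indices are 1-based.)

slow=4, fast=6, prefix=[2, 3, 4, 10]

slow=1 fast=2: a[fast]=3≠a[slow]=2 write a[2]=3, slow++,fast++
slow=2 fast=3: a[fast]=4≠a[slow]=3 write a[3]=4, slow++,fast++
slow=3 fast=4: a[fast]=10≠a[slow]=4 write a[4]=10, slow++,fast++
slow=4 fast=5: a[fast]=10=a[slow] dup, fast++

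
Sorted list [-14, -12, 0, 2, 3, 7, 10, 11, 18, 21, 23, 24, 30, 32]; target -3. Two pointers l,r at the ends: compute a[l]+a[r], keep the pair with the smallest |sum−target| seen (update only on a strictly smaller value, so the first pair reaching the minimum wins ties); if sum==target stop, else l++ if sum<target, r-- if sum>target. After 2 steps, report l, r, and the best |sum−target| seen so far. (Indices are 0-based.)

l=0, r=11, best |Δ|=19

[0,13] -14+32=18 d=21 * → r--
[0,12] -14+30=16 d=19 * → r--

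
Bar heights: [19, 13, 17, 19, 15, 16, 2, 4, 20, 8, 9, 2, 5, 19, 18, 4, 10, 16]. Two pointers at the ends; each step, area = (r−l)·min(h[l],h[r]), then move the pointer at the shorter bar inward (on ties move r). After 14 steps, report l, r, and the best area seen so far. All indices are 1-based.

l=6, r=9, best area=272

[1,18] min(19,16)*17=272 best=272 * → r--
[1,17] min(19,10)*16=160 best=272 → r--
[1,16] min(19,4)*15=60 best=272 → r--
[1,15] min(19,18)*14=252 best=272 → r--
[1,14] min(19,19)*13=247 best=272 → r--
[1,13] min(19,5)*12=60 best=272 → r--
[1,12] min(19,2)*11=22 best=272 → r--
[1,11] min(19,9)*10=90 best=272 → r--
[1,10] min(19,8)*9=72 best=272 → r--
[1,9] min(19,20)*8=152 best=272 → l++
[2,9] min(13,20)*7=91 best=272 → l++
[3,9] min(17,20)*6=102 best=272 → l++
[4,9] min(19,20)*5=95 best=272 → l++
[5,9] min(15,20)*4=60 best=272 → l++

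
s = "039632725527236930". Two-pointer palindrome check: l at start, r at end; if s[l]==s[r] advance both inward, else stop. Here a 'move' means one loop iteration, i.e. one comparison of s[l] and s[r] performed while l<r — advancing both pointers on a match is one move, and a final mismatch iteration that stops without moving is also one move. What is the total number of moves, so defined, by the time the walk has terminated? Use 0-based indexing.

l=0 r=17: '0'=='0', l++,r--
l=1 r=16: '3'=='3', l++,r--
l=2 r=15: '9'=='9', l++,r--
l=3 r=14: '6'=='6', l++,r--
l=4 r=13: '3'=='3', l++,r--
l=5 r=12: '2'=='2', l++,r--
l=6 r=11: '7'=='7', l++,r--
l=7 r=10: '2'=='2', l++,r--
l=8 r=9: '5'=='5', l++,r--

9 moves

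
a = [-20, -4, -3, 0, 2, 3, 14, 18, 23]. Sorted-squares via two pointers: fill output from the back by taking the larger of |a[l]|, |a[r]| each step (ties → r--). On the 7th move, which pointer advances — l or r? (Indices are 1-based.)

l

l=1 r=9: |-20|<=|23| out[9]=529, r--
l=1 r=8: |-20|>|18| out[8]=400, l++
l=2 r=8: |-4|<=|18| out[7]=324, r--
l=2 r=7: |-4|<=|14| out[6]=196, r--
l=2 r=6: |-4|>|3| out[5]=16, l++
l=3 r=6: |-3|<=|3| out[4]=9, r--
l=3 r=5: |-3|>|2| out[3]=9, l++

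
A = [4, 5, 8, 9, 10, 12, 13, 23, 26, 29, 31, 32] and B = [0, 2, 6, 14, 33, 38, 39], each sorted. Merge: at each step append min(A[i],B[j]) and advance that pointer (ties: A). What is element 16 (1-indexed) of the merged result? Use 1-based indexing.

i=1 j=1: A[i]=4>B[j]=0 take 0, j++
i=1 j=2: A[i]=4>B[j]=2 take 2, j++
i=1 j=3: A[i]=4<=B[j]=6 take 4, i++
i=2 j=3: A[i]=5<=B[j]=6 take 5, i++
i=3 j=3: A[i]=8>B[j]=6 take 6, j++
i=3 j=4: A[i]=8<=B[j]=14 take 8, i++
i=4 j=4: A[i]=9<=B[j]=14 take 9, i++
i=5 j=4: A[i]=10<=B[j]=14 take 10, i++
i=6 j=4: A[i]=12<=B[j]=14 take 12, i++
i=7 j=4: A[i]=13<=B[j]=14 take 13, i++
i=8 j=4: A[i]=23>B[j]=14 take 14, j++
i=8 j=5: A[i]=23<=B[j]=33 take 23, i++
i=9 j=5: A[i]=26<=B[j]=33 take 26, i++
i=10 j=5: A[i]=29<=B[j]=33 take 29, i++
i=11 j=5: A[i]=31<=B[j]=33 take 31, i++
i=12 j=5: A[i]=32<=B[j]=33 take 32, i++
i=13 j=5: A done, take B[j]=33, j++
i=13 j=6: A done, take B[j]=38, j++
i=13 j=7: A done, take B[j]=39, j++

merged[16] = 32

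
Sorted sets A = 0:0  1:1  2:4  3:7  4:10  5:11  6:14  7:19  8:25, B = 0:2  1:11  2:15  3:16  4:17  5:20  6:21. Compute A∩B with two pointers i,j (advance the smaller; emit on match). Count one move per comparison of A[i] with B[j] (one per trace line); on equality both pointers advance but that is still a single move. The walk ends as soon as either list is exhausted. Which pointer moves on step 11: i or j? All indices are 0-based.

j

[i=0,j=0] 0<2 → i++
[i=1,j=0] 1<2 → i++
[i=2,j=0] 4>2 → j++
[i=2,j=1] 4<11 → i++
[i=3,j=1] 7<11 → i++
[i=4,j=1] 10<11 → i++
[i=5,j=1] 11==11 emit → i++,j++
[i=6,j=2] 14<15 → i++
[i=7,j=2] 19>15 → j++
[i=7,j=3] 19>16 → j++
[i=7,j=4] 19>17 → j++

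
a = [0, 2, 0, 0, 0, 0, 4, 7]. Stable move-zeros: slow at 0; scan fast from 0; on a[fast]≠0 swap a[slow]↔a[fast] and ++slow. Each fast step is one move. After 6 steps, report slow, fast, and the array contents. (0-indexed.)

slow=1, fast=6, a=[2, 0, 0, 0, 0, 0, 4, 7]

slow=0 fast=0: a[fast]=0, fast++
slow=0 fast=1: a[fast]=2≠0 swap→a[0]=2, slow++,fast++
slow=1 fast=2: a[fast]=0, fast++
slow=1 fast=3: a[fast]=0, fast++
slow=1 fast=4: a[fast]=0, fast++
slow=1 fast=5: a[fast]=0, fast++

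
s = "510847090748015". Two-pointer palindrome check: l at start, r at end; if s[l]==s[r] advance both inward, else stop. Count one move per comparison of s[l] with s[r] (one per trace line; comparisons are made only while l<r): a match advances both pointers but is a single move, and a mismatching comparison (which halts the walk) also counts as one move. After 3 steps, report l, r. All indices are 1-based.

l=1 r=15: '5'=='5', l++,r--
l=2 r=14: '1'=='1', l++,r--
l=3 r=13: '0'=='0', l++,r--

l=4, r=12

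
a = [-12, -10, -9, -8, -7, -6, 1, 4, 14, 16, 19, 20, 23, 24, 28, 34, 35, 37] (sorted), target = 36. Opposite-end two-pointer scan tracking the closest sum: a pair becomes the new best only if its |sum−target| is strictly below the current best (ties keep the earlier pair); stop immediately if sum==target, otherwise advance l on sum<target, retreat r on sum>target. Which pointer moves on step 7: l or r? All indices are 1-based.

[1,18] -12+37=25 d=11 * → l++
[2,18] -10+37=27 d=9 * → l++
[3,18] -9+37=28 d=8 * → l++
[4,18] -8+37=29 d=7 * → l++
[5,18] -7+37=30 d=6 * → l++
[6,18] -6+37=31 d=5 * → l++
[7,18] 1+37=38 d=2 * → r--

r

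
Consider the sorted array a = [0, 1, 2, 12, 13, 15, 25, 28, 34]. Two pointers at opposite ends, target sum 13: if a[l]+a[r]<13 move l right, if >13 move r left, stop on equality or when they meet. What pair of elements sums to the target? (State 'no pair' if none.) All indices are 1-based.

(0, 13)

[1,9] 0+34=34 >13 → r--
[1,8] 0+28=28 >13 → r--
[1,7] 0+25=25 >13 → r--
[1,6] 0+15=15 >13 → r--
[1,5] 0+13=13 → found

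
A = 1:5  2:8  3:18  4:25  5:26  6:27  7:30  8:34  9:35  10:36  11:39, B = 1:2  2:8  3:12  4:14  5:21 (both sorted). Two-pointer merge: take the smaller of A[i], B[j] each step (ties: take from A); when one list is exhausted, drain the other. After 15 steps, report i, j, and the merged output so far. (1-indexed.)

[i=1,j=1] A[i]=5>B[j]=2 take 2 → j++
[i=1,j=2] A[i]=5<=B[j]=8 take 5 → i++
[i=2,j=2] A[i]=8<=B[j]=8 take 8 → i++
[i=3,j=2] A[i]=18>B[j]=8 take 8 → j++
[i=3,j=3] A[i]=18>B[j]=12 take 12 → j++
[i=3,j=4] A[i]=18>B[j]=14 take 14 → j++
[i=3,j=5] A[i]=18<=B[j]=21 take 18 → i++
[i=4,j=5] A[i]=25>B[j]=21 take 21 → j++
[i=4,j=6] B done, take A[i]=25 → i++
[i=5,j=6] B done, take A[i]=26 → i++
[i=6,j=6] B done, take A[i]=27 → i++
[i=7,j=6] B done, take A[i]=30 → i++
[i=8,j=6] B done, take A[i]=34 → i++
[i=9,j=6] B done, take A[i]=35 → i++
[i=10,j=6] B done, take A[i]=36 → i++

i=11, j=6, merged so far=[2, 5, 8, 8, 12, 14, 18, 21, 25, 26, 27, 30, 34, 35, 36]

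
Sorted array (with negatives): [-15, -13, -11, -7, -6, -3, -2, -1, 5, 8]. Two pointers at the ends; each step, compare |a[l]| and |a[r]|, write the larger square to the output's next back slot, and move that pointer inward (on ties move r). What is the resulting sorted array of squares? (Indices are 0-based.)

l=0 r=9: |-15|>|8| out[9]=225, l++
l=1 r=9: |-13|>|8| out[8]=169, l++
l=2 r=9: |-11|>|8| out[7]=121, l++
l=3 r=9: |-7|<=|8| out[6]=64, r--
l=3 r=8: |-7|>|5| out[5]=49, l++
l=4 r=8: |-6|>|5| out[4]=36, l++
l=5 r=8: |-3|<=|5| out[3]=25, r--
l=5 r=7: |-3|>|-1| out[2]=9, l++
l=6 r=7: |-2|>|-1| out[1]=4, l++
l=7 r=7: |-1|<=|-1| out[0]=1, r--

[1, 4, 9, 25, 36, 49, 64, 121, 169, 225]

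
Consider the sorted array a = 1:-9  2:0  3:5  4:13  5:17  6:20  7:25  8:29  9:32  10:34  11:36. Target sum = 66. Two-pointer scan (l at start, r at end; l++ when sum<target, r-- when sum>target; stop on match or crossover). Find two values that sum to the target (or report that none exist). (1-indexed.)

(32, 34)

l=1 r=11: -9+36=27 <66, l++
l=2 r=11: 0+36=36 <66, l++
l=3 r=11: 5+36=41 <66, l++
l=4 r=11: 13+36=49 <66, l++
l=5 r=11: 17+36=53 <66, l++
l=6 r=11: 20+36=56 <66, l++
l=7 r=11: 25+36=61 <66, l++
l=8 r=11: 29+36=65 <66, l++
l=9 r=11: 32+36=68 >66, r--
l=9 r=10: 32+34=66, found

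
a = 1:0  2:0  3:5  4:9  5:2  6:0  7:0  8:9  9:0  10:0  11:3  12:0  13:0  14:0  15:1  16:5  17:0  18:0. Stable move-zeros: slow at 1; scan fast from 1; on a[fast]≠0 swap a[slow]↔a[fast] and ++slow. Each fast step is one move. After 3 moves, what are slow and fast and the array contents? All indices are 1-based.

slow=1 fast=1: a[fast]=0, fast++
slow=1 fast=2: a[fast]=0, fast++
slow=1 fast=3: a[fast]=5≠0 swap→a[1]=5, slow++,fast++

slow=2, fast=4, a=[5, 0, 0, 9, 2, 0, 0, 9, 0, 0, 3, 0, 0, 0, 1, 5, 0, 0]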